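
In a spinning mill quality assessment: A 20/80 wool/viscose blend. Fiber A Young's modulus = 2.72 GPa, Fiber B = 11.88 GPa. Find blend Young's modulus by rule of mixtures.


Formula: Blend property = (fraction_A * property_A) + (fraction_B * property_B)
Step 1: Contribution A = 20/100 * 2.72 GPa = 0.544 GPa
Step 2: Contribution B = 80/100 * 11.88 GPa = 9.504 GPa
Step 3: Blend Young's modulus = 0.544 + 9.504 = 10.048 GPa

10.048 GPa


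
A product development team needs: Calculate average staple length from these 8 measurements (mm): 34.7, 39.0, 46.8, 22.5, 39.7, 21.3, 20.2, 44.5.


Formula: Mean = sum of lengths / count
Sum = 34.7 + 39.0 + 46.8 + 22.5 + 39.7 + 21.3 + 20.2 + 44.5
Sum = 268.7 mm
Mean = 268.7 / 8 = 33.59 mm

33.59 mm


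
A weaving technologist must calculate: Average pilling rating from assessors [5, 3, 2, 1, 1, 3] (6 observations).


Formula: Mean = sum / count
Sum = 5 + 3 + 2 + 1 + 1 + 3 = 15
Mean = 15 / 6 = 2.5

2.5


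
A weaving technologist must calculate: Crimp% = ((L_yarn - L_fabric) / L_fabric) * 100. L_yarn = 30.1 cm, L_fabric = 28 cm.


Formula: Crimp% = ((L_yarn - L_fabric) / L_fabric) * 100
Step 1: Extension = 30.1 - 28 = 2.1 cm
Step 2: Crimp% = (2.1 / 28) * 100
Step 3: Crimp% = 0.075 * 100 = 7.5%

7.5%


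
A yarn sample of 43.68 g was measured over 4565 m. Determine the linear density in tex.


Formula: Tex = (mass_g / length_m) * 1000
Substituting: Tex = (43.68 / 4565) * 1000
Intermediate: 43.68 / 4565 = 0.00956846 g/m
Tex = 0.00956846 * 1000 = 9.57 tex

9.57 tex


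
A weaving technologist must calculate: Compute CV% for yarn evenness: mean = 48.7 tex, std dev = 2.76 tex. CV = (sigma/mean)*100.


Formula: CV% = (standard deviation / mean) * 100
Step 1: Ratio = 2.76 / 48.7 = 0.056674
Step 2: CV% = 0.056674 * 100 = 5.6674% ≈ 5.7%

5.7%


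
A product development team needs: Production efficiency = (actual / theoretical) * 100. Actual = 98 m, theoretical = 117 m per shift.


Formula: Efficiency% = (Actual output / Theoretical output) * 100
Efficiency% = (98 / 117) * 100
Efficiency% = 0.837607 * 100 = 83.7607% ≈ 83.8%

83.8%


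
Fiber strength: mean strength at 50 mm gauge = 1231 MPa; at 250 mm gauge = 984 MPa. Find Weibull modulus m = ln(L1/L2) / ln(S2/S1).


Formula: m = ln(L1/L2) / ln(S2/S1)
Step 1: ln(L1/L2) = ln(50/250) = -1.60944
Step 2: S2/S1 = 984/1231 = 0.79935
Step 3: ln(S2/S1) = ln(0.79935) = -0.22396
Step 4: m = -1.60944 / -0.22396 = 7.19

7.19 (Weibull m)


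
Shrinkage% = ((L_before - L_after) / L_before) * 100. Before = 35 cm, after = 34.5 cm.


Formula: Shrinkage% = ((L_before - L_after) / L_before) * 100
Step 1: Shrinkage = 35 - 34.5 = 0.5 cm
Step 2: Shrinkage% = (0.5 / 35) * 100
Step 3: Shrinkage% = 0.014286 * 100 = 1.4286% ≈ 1.4%

1.4%


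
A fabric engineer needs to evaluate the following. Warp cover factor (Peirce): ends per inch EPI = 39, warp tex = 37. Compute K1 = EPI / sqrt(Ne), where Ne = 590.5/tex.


Formula: K1 = EPI / sqrt(Ne), with Ne = 590.5 / tex_warp
Step 1: Ne = 590.5 / 37 = 15.959
Step 2: sqrt(Ne) = sqrt(15.959) = 3.9949
Step 3: K1 = 39 / 3.9949 = 9.8

9.8


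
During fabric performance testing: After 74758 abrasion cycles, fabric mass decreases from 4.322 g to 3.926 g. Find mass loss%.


Formula: Mass loss% = ((m_before - m_after) / m_before) * 100
Step 1: Mass loss = 4.322 - 3.926 = 0.396 g
Step 2: Ratio = 0.396 / 4.322 = 0.0916242
Step 3: Mass loss% = 0.0916242 * 100 = 9.16242% ≈ 9.16%

9.16%


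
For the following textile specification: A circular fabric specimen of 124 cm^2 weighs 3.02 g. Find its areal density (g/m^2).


Formula: GSM = mass_g / area_m2
Step 1: Convert area: 124 cm^2 = 124 / 10000 = 0.0124 m^2
Step 2: GSM = 3.02 g / 0.0124 m^2 = 243.5 g/m^2

243.5 g/m^2


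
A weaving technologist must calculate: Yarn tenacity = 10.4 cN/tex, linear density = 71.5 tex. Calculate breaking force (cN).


Formula: Breaking force = Tenacity * Linear density
F = 10.4 cN/tex * 71.5 tex
F = 743.60 cN

743.60 cN


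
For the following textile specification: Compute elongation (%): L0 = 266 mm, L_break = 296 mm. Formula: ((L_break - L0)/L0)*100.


Formula: Elongation (%) = ((L_break - L0) / L0) * 100
Step 1: Extension = 296 - 266 = 30 mm
Step 2: Elongation = (30 / 266) * 100
Step 3: Elongation = 0.112782 * 100 = 11.2782% ≈ 11.3%

11.3%


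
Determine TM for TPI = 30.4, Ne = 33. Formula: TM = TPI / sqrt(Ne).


Formula: TM = TPI / sqrt(Ne)
Step 1: sqrt(Ne) = sqrt(33) = 5.7446
Step 2: TM = 30.4 / 5.7446 = 5.29

5.29 TM


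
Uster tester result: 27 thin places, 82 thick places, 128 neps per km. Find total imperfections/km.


Formula: Total = thin places + thick places + neps
Total = 27 + 82 + 128
Total = 237 imperfections/km

237 imperfections/km


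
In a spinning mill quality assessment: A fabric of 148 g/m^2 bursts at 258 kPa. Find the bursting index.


Formula: Bursting Index = Bursting Strength / Fabric GSM
BI = 258 kPa / 148 g/m^2
BI = 1.743 kPa/(g/m^2)

1.743 kPa/(g/m^2)


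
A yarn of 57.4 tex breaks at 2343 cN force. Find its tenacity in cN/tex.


Formula: Tenacity = Breaking force / Linear density
Tenacity = 2343 cN / 57.4 tex
Tenacity = 40.82 cN/tex

40.82 cN/tex


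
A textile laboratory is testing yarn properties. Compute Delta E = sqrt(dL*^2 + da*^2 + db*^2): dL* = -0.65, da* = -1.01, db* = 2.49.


Formula: Delta E = sqrt(dL*^2 + da*^2 + db*^2)
Step 1: dL*^2 = (-0.65)^2 = 0.4225
Step 2: da*^2 = (-1.01)^2 = 1.0201
Step 3: db*^2 = 2.49^2 = 6.2001
Step 4: Sum = 0.4225 + 1.0201 + 6.2001 = 7.6427
Step 5: Delta E = sqrt(7.6427) = 2.76

2.76 Delta E


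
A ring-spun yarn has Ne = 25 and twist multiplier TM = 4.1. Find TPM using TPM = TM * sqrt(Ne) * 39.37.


Formula: TPM = TM * sqrt(Ne) * 39.37
Step 1: sqrt(Ne) = sqrt(25) = 5
Step 2: TM * sqrt(Ne) = 4.1 * 5 = 20.5
Step 3: TPM = 20.5 * 39.37 = 807 twists/m

807 twists/m


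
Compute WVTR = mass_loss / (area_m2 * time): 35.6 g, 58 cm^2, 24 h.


Formula: WVTR = mass_loss / (area * time)
Step 1: Convert area: 58 cm^2 = 0.0058 m^2
Step 2: WVTR = 35.6 g / (0.0058 m^2 * 24 h)
Step 3: WVTR = 35.6 / 0.1392 = 255.7 g/m^2/h

255.7 g/m^2/h


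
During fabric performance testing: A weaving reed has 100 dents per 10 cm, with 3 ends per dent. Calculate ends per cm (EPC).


Formula: EPC = (dents per 10 cm * ends per dent) / 10
Step 1: Total ends per 10 cm = 100 * 3 = 300
Step 2: EPC = 300 / 10 = 30.0 ends/cm

30.0 ends/cm


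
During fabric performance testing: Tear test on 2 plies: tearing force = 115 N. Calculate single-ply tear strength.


Formula: Per-ply strength = Total force / Number of plies
Per-ply = 115 N / 2
Per-ply = 57.5 N

57.5 N


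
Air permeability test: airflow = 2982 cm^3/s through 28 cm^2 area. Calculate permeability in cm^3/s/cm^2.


Formula: Air Permeability = Airflow / Test Area
AP = 2982 cm^3/s / 28 cm^2
AP = 106.5 cm^3/s/cm^2

106.5 cm^3/s/cm^2


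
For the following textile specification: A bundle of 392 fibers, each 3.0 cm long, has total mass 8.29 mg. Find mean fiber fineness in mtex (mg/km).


Formula: fineness (mtex) = mass (mg) / total length (km) = (mass_mg / total_length_m) * 1000
Step 1: Convert fiber length: 3.0 cm = 0.03 m
Step 2: Total fiber length = 392 * 0.03 = 11.76 m
Step 3: Linear density = 8.29 mg / 11.76 m = 0.7049 mg/m
Step 4: fineness = 0.7049 * 1000 = 704.9 mtex

704.9 mtex


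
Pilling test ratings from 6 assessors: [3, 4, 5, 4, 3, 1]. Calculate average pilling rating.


Formula: Mean = sum / count
Sum = 3 + 4 + 5 + 4 + 3 + 1 = 20
Mean = 20 / 6 = 3.3

3.3


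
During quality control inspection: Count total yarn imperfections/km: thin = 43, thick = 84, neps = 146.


Formula: Total = thin places + thick places + neps
Total = 43 + 84 + 146
Total = 273 imperfections/km

273 imperfections/km


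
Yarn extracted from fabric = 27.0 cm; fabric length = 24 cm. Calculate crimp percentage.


Formula: Crimp% = ((L_yarn - L_fabric) / L_fabric) * 100
Step 1: Extension = 27.0 - 24 = 3.0 cm
Step 2: Crimp% = (3.0 / 24) * 100
Step 3: Crimp% = 0.125 * 100 = 12.5%

12.5%


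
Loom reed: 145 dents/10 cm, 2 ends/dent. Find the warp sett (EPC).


Formula: EPC = (dents per 10 cm * ends per dent) / 10
Step 1: Total ends per 10 cm = 145 * 2 = 290
Step 2: EPC = 290 / 10 = 29.0 ends/cm

29.0 ends/cm


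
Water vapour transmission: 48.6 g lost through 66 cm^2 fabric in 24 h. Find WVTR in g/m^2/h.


Formula: WVTR = mass_loss / (area * time)
Step 1: Convert area: 66 cm^2 = 0.0066 m^2
Step 2: WVTR = 48.6 g / (0.0066 m^2 * 24 h)
Step 3: WVTR = 48.6 / 0.1584 = 306.8 g/m^2/h

306.8 g/m^2/h


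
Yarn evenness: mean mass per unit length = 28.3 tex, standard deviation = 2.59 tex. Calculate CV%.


Formula: CV% = (standard deviation / mean) * 100
Step 1: Ratio = 2.59 / 28.3 = 0.091519
Step 2: CV% = 0.091519 * 100 = 9.1519% ≈ 9.2%

9.2%


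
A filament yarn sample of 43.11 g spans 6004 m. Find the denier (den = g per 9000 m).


Formula: den = (mass_g / length_m) * 9000
Substituting: den = (43.11 / 6004) * 9000
Intermediate: 43.11 / 6004 = 0.00718021 g/m
den = 0.00718021 * 9000 = 64.6 denier

64.6 denier


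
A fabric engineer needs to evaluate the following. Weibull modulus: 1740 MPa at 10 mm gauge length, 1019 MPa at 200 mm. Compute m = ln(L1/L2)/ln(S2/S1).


Formula: m = ln(L1/L2) / ln(S2/S1)
Step 1: ln(L1/L2) = ln(10/200) = -2.99573
Step 2: S2/S1 = 1019/1740 = 0.58563
Step 3: ln(S2/S1) = ln(0.58563) = -0.53507
Step 4: m = -2.99573 / -0.53507 = 5.60

5.60 (Weibull m)


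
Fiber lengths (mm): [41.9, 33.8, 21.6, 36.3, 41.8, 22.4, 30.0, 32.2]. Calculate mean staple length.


Formula: Mean = sum of lengths / count
Sum = 41.9 + 33.8 + 21.6 + 36.3 + 41.8 + 22.4 + 30.0 + 32.2
Sum = 260.0 mm
Mean = 260.0 / 8 = 32.50 mm

32.50 mm


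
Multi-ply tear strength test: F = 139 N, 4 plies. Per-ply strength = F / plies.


Formula: Per-ply strength = Total force / Number of plies
Per-ply = 139 N / 4
Per-ply = 34.75 N

34.75 N


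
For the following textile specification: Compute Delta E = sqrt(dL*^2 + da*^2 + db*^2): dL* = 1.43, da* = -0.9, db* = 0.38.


Formula: Delta E = sqrt(dL*^2 + da*^2 + db*^2)
Step 1: dL*^2 = 1.43^2 = 2.0449
Step 2: da*^2 = (-0.9)^2 = 0.81
Step 3: db*^2 = 0.38^2 = 0.1444
Step 4: Sum = 2.0449 + 0.81 + 0.1444 = 2.9993
Step 5: Delta E = sqrt(2.9993) = 1.73

1.73 Delta E


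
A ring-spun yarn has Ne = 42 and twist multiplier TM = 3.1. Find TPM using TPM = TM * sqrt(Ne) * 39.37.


Formula: TPM = TM * sqrt(Ne) * 39.37
Step 1: sqrt(Ne) = sqrt(42) = 6.4807
Step 2: TM * sqrt(Ne) = 3.1 * 6.4807 = 20.0902
Step 3: TPM = 20.0902 * 39.37 = 791 twists/m

791 twists/m


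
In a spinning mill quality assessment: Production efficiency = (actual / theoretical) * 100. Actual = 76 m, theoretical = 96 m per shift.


Formula: Efficiency% = (Actual output / Theoretical output) * 100
Efficiency% = (76 / 96) * 100
Efficiency% = 0.791667 * 100 = 79.1667% ≈ 79.2%

79.2%


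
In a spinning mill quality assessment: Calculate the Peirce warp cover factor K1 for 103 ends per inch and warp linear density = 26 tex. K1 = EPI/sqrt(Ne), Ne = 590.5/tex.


Formula: K1 = EPI / sqrt(Ne), with Ne = 590.5 / tex_warp
Step 1: Ne = 590.5 / 26 = 22.712
Step 2: sqrt(Ne) = sqrt(22.712) = 4.7657
Step 3: K1 = 103 / 4.7657 = 21.6

21.6


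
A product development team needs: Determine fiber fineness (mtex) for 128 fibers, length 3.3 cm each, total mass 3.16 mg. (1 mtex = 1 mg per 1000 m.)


Formula: fineness (mtex) = mass (mg) / total length (km) = (mass_mg / total_length_m) * 1000
Step 1: Convert fiber length: 3.3 cm = 0.033 m
Step 2: Total fiber length = 128 * 0.033 = 4.224 m
Step 3: Linear density = 3.16 mg / 4.224 m = 0.7481 mg/m
Step 4: fineness = 0.7481 * 1000 = 748.1 mtex

748.1 mtex


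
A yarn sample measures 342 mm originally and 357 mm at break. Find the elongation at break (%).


Formula: Elongation (%) = ((L_break - L0) / L0) * 100
Step 1: Extension = 357 - 342 = 15 mm
Step 2: Elongation = (15 / 342) * 100
Step 3: Elongation = 0.04386 * 100 = 4.386% ≈ 4.4%

4.4%


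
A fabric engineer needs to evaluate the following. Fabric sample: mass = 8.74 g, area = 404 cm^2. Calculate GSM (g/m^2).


Formula: GSM = mass_g / area_m2
Step 1: Convert area: 404 cm^2 = 404 / 10000 = 0.0404 m^2
Step 2: GSM = 8.74 g / 0.0404 m^2 = 216.3 g/m^2

216.3 g/m^2


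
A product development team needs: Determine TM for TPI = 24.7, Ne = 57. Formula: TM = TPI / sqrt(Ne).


Formula: TM = TPI / sqrt(Ne)
Step 1: sqrt(Ne) = sqrt(57) = 7.5498
Step 2: TM = 24.7 / 7.5498 = 3.27

3.27 TM


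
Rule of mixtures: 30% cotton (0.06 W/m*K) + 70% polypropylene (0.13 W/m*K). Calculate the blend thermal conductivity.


Formula: Blend property = (fraction_A * property_A) + (fraction_B * property_B)
Step 1: Contribution A = 30/100 * 0.06 W/m*K = 0.018 W/m*K
Step 2: Contribution B = 70/100 * 0.13 W/m*K = 0.091 W/m*K
Step 3: Blend thermal conductivity = 0.018 + 0.091 = 0.109 W/m*K

0.109 W/m*K


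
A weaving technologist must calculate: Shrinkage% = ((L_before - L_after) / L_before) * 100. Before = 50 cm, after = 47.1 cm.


Formula: Shrinkage% = ((L_before - L_after) / L_before) * 100
Step 1: Shrinkage = 50 - 47.1 = 2.9 cm
Step 2: Shrinkage% = (2.9 / 50) * 100
Step 3: Shrinkage% = 0.058 * 100 = 5.8%

5.8%


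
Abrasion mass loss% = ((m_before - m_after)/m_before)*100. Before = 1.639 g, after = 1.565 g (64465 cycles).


Formula: Mass loss% = ((m_before - m_after) / m_before) * 100
Step 1: Mass loss = 1.639 - 1.565 = 0.074 g
Step 2: Ratio = 0.074 / 1.639 = 0.0451495
Step 3: Mass loss% = 0.0451495 * 100 = 4.51495% ≈ 4.51%

4.51%


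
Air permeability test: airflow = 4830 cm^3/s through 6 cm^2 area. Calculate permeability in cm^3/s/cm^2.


Formula: Air Permeability = Airflow / Test Area
AP = 4830 cm^3/s / 6 cm^2
AP = 805.0 cm^3/s/cm^2

805.0 cm^3/s/cm^2


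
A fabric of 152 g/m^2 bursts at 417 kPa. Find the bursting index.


Formula: Bursting Index = Bursting Strength / Fabric GSM
BI = 417 kPa / 152 g/m^2
BI = 2.743 kPa/(g/m^2)

2.743 kPa/(g/m^2)


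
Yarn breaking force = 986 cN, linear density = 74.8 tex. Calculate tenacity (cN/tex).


Formula: Tenacity = Breaking force / Linear density
Tenacity = 986 cN / 74.8 tex
Tenacity = 13.18 cN/tex

13.18 cN/tex


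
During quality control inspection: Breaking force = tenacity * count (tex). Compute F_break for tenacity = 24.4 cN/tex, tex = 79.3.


Formula: Breaking force = Tenacity * Linear density
F = 24.4 cN/tex * 79.3 tex
F = 1934.92 cN

1934.92 cN


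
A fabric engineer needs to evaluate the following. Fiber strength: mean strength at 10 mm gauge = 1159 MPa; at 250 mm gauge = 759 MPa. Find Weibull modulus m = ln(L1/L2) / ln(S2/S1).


Formula: m = ln(L1/L2) / ln(S2/S1)
Step 1: ln(L1/L2) = ln(10/250) = -3.21888
Step 2: S2/S1 = 759/1159 = 0.65487
Step 3: ln(S2/S1) = ln(0.65487) = -0.42332
Step 4: m = -3.21888 / -0.42332 = 7.60

7.60 (Weibull m)


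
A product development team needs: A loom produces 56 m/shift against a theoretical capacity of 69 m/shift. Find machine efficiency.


Formula: Efficiency% = (Actual output / Theoretical output) * 100
Efficiency% = (56 / 69) * 100
Efficiency% = 0.811594 * 100 = 81.1594% ≈ 81.2%

81.2%


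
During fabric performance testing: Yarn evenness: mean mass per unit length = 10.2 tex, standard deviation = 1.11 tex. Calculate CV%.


Formula: CV% = (standard deviation / mean) * 100
Step 1: Ratio = 1.11 / 10.2 = 0.108824
Step 2: CV% = 0.108824 * 100 = 10.8824% ≈ 10.9%

10.9%


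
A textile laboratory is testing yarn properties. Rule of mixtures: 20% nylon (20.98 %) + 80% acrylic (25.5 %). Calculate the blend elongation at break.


Formula: Blend property = (fraction_A * property_A) + (fraction_B * property_B)
Step 1: Contribution A = 20/100 * 20.98 % = 4.196 %
Step 2: Contribution B = 80/100 * 25.5 % = 20.4 %
Step 3: Blend elongation at break = 4.196 + 20.4 = 24.596 %

24.596 %


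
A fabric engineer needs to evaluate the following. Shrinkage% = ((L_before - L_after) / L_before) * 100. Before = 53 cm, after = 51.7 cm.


Formula: Shrinkage% = ((L_before - L_after) / L_before) * 100
Step 1: Shrinkage = 53 - 51.7 = 1.3 cm
Step 2: Shrinkage% = (1.3 / 53) * 100
Step 3: Shrinkage% = 0.024528 * 100 = 2.4528% ≈ 2.5%

2.5%


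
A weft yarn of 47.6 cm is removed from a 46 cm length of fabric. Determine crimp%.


Formula: Crimp% = ((L_yarn - L_fabric) / L_fabric) * 100
Step 1: Extension = 47.6 - 46 = 1.6 cm
Step 2: Crimp% = (1.6 / 46) * 100
Step 3: Crimp% = 0.034783 * 100 = 3.4783% ≈ 3.5%

3.5%


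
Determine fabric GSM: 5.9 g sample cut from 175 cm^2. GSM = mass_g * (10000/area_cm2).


Formula: GSM = mass_g / area_m2
Step 1: Convert area: 175 cm^2 = 175 / 10000 = 0.0175 m^2
Step 2: GSM = 5.9 g / 0.0175 m^2 = 337.1 g/m^2

337.1 g/m^2


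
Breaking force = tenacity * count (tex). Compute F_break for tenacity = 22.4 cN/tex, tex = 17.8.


Formula: Breaking force = Tenacity * Linear density
F = 22.4 cN/tex * 17.8 tex
F = 398.72 cN

398.72 cN


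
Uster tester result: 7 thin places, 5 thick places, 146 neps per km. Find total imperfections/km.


Formula: Total = thin places + thick places + neps
Total = 7 + 5 + 146
Total = 158 imperfections/km

158 imperfections/km


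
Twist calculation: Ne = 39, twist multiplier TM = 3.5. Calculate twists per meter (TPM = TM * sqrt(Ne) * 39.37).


Formula: TPM = TM * sqrt(Ne) * 39.37
Step 1: sqrt(Ne) = sqrt(39) = 6.245
Step 2: TM * sqrt(Ne) = 3.5 * 6.245 = 21.8575
Step 3: TPM = 21.8575 * 39.37 = 861 twists/m

861 twists/m


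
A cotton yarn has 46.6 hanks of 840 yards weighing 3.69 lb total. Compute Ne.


Formula: Ne = hanks / mass_lb
Substituting: Ne = 46.6 / 3.69
Ne = 12.6

12.6 Ne


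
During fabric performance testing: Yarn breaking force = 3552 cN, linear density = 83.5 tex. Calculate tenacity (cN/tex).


Formula: Tenacity = Breaking force / Linear density
Tenacity = 3552 cN / 83.5 tex
Tenacity = 42.54 cN/tex

42.54 cN/tex


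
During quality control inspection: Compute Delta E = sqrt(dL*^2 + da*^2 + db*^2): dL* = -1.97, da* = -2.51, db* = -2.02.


Formula: Delta E = sqrt(dL*^2 + da*^2 + db*^2)
Step 1: dL*^2 = (-1.97)^2 = 3.8809
Step 2: da*^2 = (-2.51)^2 = 6.3001
Step 3: db*^2 = (-2.02)^2 = 4.0804
Step 4: Sum = 3.8809 + 6.3001 + 4.0804 = 14.2614
Step 5: Delta E = sqrt(14.2614) = 3.78

3.78 Delta E


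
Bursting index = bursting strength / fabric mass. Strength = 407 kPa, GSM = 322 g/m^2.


Formula: Bursting Index = Bursting Strength / Fabric GSM
BI = 407 kPa / 322 g/m^2
BI = 1.264 kPa/(g/m^2)

1.264 kPa/(g/m^2)


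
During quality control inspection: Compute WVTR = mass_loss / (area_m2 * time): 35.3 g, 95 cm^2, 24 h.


Formula: WVTR = mass_loss / (area * time)
Step 1: Convert area: 95 cm^2 = 0.0095 m^2
Step 2: WVTR = 35.3 g / (0.0095 m^2 * 24 h)
Step 3: WVTR = 35.3 / 0.228 = 154.8 g/m^2/h

154.8 g/m^2/h


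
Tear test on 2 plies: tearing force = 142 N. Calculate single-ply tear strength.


Formula: Per-ply strength = Total force / Number of plies
Per-ply = 142 N / 2
Per-ply = 71 N

71 N


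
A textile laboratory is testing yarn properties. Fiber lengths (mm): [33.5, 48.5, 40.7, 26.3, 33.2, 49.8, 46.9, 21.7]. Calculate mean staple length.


Formula: Mean = sum of lengths / count
Sum = 33.5 + 48.5 + 40.7 + 26.3 + 33.2 + 49.8 + 46.9 + 21.7
Sum = 300.6 mm
Mean = 300.6 / 8 = 37.58 mm

37.58 mm


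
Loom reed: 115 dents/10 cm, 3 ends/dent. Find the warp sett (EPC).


Formula: EPC = (dents per 10 cm * ends per dent) / 10
Step 1: Total ends per 10 cm = 115 * 3 = 345
Step 2: EPC = 345 / 10 = 34.5 ends/cm

34.5 ends/cm


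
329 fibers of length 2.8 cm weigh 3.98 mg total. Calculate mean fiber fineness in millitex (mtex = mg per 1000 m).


Formula: fineness (mtex) = mass (mg) / total length (km) = (mass_mg / total_length_m) * 1000
Step 1: Convert fiber length: 2.8 cm = 0.028 m
Step 2: Total fiber length = 329 * 0.028 = 9.212 m
Step 3: Linear density = 3.98 mg / 9.212 m = 0.4320 mg/m
Step 4: fineness = 0.4320 * 1000 = 432.0 mtex

432.0 mtex


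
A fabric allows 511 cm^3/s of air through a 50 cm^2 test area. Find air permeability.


Formula: Air Permeability = Airflow / Test Area
AP = 511 cm^3/s / 50 cm^2
AP = 10.2 cm^3/s/cm^2

10.2 cm^3/s/cm^2


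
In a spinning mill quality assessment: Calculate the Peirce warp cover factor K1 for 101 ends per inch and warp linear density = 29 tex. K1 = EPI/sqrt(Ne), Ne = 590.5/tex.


Formula: K1 = EPI / sqrt(Ne), with Ne = 590.5 / tex_warp
Step 1: Ne = 590.5 / 29 = 20.362
Step 2: sqrt(Ne) = sqrt(20.362) = 4.5124
Step 3: K1 = 101 / 4.5124 = 22.4

22.4


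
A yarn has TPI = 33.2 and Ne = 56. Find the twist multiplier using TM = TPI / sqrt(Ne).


Formula: TM = TPI / sqrt(Ne)
Step 1: sqrt(Ne) = sqrt(56) = 7.4833
Step 2: TM = 33.2 / 7.4833 = 4.44

4.44 TM


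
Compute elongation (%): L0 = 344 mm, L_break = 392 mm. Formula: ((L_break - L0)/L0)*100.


Formula: Elongation (%) = ((L_break - L0) / L0) * 100
Step 1: Extension = 392 - 344 = 48 mm
Step 2: Elongation = (48 / 344) * 100
Step 3: Elongation = 0.139535 * 100 = 13.9535% ≈ 14.0%

14.0%


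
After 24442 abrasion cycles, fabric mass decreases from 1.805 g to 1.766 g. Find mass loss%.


Formula: Mass loss% = ((m_before - m_after) / m_before) * 100
Step 1: Mass loss = 1.805 - 1.766 = 0.039 g
Step 2: Ratio = 0.039 / 1.805 = 0.0216066
Step 3: Mass loss% = 0.0216066 * 100 = 2.16066% ≈ 2.16%

2.16%


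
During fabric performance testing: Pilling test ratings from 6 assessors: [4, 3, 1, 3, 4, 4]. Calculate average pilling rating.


Formula: Mean = sum / count
Sum = 4 + 3 + 1 + 3 + 4 + 4 = 19
Mean = 19 / 6 = 3.2

3.2


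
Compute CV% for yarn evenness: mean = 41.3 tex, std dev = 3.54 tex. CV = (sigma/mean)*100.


Formula: CV% = (standard deviation / mean) * 100
Step 1: Ratio = 3.54 / 41.3 = 0.085714
Step 2: CV% = 0.085714 * 100 = 8.5714% ≈ 8.6%

8.6%


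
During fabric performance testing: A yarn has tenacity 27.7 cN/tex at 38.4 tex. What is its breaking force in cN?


Formula: Breaking force = Tenacity * Linear density
F = 27.7 cN/tex * 38.4 tex
F = 1063.68 cN

1063.68 cN


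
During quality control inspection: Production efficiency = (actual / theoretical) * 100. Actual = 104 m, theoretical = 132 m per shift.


Formula: Efficiency% = (Actual output / Theoretical output) * 100
Efficiency% = (104 / 132) * 100
Efficiency% = 0.787879 * 100 = 78.7879% ≈ 78.8%

78.8%


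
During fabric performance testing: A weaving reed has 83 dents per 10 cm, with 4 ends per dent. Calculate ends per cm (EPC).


Formula: EPC = (dents per 10 cm * ends per dent) / 10
Step 1: Total ends per 10 cm = 83 * 4 = 332
Step 2: EPC = 332 / 10 = 33.2 ends/cm

33.2 ends/cm


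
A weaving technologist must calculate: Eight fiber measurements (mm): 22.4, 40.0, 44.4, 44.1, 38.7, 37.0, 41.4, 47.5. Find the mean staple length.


Formula: Mean = sum of lengths / count
Sum = 22.4 + 40.0 + 44.4 + 44.1 + 38.7 + 37.0 + 41.4 + 47.5
Sum = 315.5 mm
Mean = 315.5 / 8 = 39.44 mm

39.44 mm


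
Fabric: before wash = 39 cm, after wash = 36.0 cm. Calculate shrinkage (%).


Formula: Shrinkage% = ((L_before - L_after) / L_before) * 100
Step 1: Shrinkage = 39 - 36.0 = 3.0 cm
Step 2: Shrinkage% = (3.0 / 39) * 100
Step 3: Shrinkage% = 0.076923 * 100 = 7.6923% ≈ 7.7%

7.7%


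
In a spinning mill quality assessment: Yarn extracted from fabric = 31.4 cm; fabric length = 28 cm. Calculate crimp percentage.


Formula: Crimp% = ((L_yarn - L_fabric) / L_fabric) * 100
Step 1: Extension = 31.4 - 28 = 3.4 cm
Step 2: Crimp% = (3.4 / 28) * 100
Step 3: Crimp% = 0.121429 * 100 = 12.1429% ≈ 12.1%

12.1%


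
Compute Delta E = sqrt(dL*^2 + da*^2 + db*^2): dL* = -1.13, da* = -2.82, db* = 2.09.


Formula: Delta E = sqrt(dL*^2 + da*^2 + db*^2)
Step 1: dL*^2 = (-1.13)^2 = 1.2769
Step 2: da*^2 = (-2.82)^2 = 7.9524
Step 3: db*^2 = 2.09^2 = 4.3681
Step 4: Sum = 1.2769 + 7.9524 + 4.3681 = 13.5974
Step 5: Delta E = sqrt(13.5974) = 3.69

3.69 Delta E


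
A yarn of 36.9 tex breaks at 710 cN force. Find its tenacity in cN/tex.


Formula: Tenacity = Breaking force / Linear density
Tenacity = 710 cN / 36.9 tex
Tenacity = 19.24 cN/tex

19.24 cN/tex


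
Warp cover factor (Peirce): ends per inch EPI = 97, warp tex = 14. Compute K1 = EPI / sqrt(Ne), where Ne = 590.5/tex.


Formula: K1 = EPI / sqrt(Ne), with Ne = 590.5 / tex_warp
Step 1: Ne = 590.5 / 14 = 42.179
Step 2: sqrt(Ne) = sqrt(42.179) = 6.4945
Step 3: K1 = 97 / 6.4945 = 14.9

14.9


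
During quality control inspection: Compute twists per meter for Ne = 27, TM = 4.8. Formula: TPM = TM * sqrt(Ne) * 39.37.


Formula: TPM = TM * sqrt(Ne) * 39.37
Step 1: sqrt(Ne) = sqrt(27) = 5.1962
Step 2: TM * sqrt(Ne) = 4.8 * 5.1962 = 24.9418
Step 3: TPM = 24.9418 * 39.37 = 982 twists/m

982 twists/m


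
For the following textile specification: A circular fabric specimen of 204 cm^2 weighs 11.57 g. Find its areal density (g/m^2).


Formula: GSM = mass_g / area_m2
Step 1: Convert area: 204 cm^2 = 204 / 10000 = 0.0204 m^2
Step 2: GSM = 11.57 g / 0.0204 m^2 = 567.2 g/m^2

567.2 g/m^2


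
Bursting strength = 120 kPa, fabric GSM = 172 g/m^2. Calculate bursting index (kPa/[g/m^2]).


Formula: Bursting Index = Bursting Strength / Fabric GSM
BI = 120 kPa / 172 g/m^2
BI = 0.698 kPa/(g/m^2)

0.698 kPa/(g/m^2)


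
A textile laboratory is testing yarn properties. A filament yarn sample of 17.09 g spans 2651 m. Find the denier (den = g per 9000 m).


Formula: den = (mass_g / length_m) * 9000
Substituting: den = (17.09 / 2651) * 9000
Intermediate: 17.09 / 2651 = 0.00644662 g/m
den = 0.00644662 * 9000 = 58.0 denier

58.0 denier


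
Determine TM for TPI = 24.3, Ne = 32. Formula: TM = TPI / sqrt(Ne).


Formula: TM = TPI / sqrt(Ne)
Step 1: sqrt(Ne) = sqrt(32) = 5.6569
Step 2: TM = 24.3 / 5.6569 = 4.30

4.30 TM


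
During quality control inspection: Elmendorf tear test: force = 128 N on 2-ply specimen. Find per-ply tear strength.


Formula: Per-ply strength = Total force / Number of plies
Per-ply = 128 N / 2
Per-ply = 64 N

64 N


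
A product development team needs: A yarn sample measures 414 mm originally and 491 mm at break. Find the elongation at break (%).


Formula: Elongation (%) = ((L_break - L0) / L0) * 100
Step 1: Extension = 491 - 414 = 77 mm
Step 2: Elongation = (77 / 414) * 100
Step 3: Elongation = 0.18599 * 100 = 18.599% ≈ 18.6%

18.6%


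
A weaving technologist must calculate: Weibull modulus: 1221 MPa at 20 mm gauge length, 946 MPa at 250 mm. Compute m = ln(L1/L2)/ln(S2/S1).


Formula: m = ln(L1/L2) / ln(S2/S1)
Step 1: ln(L1/L2) = ln(20/250) = -2.52573
Step 2: S2/S1 = 946/1221 = 0.77477
Step 3: ln(S2/S1) = ln(0.77477) = -0.25519
Step 4: m = -2.52573 / -0.25519 = 9.90

9.90 (Weibull m)


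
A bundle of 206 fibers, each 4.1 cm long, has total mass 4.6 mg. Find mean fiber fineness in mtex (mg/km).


Formula: fineness (mtex) = mass (mg) / total length (km) = (mass_mg / total_length_m) * 1000
Step 1: Convert fiber length: 4.1 cm = 0.041 m
Step 2: Total fiber length = 206 * 0.041 = 8.446 m
Step 3: Linear density = 4.6 mg / 8.446 m = 0.5446 mg/m
Step 4: fineness = 0.5446 * 1000 = 544.6 mtex

544.6 mtex


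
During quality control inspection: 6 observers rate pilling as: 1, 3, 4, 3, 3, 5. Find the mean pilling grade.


Formula: Mean = sum / count
Sum = 1 + 3 + 4 + 3 + 3 + 5 = 19
Mean = 19 / 6 = 3.2

3.2


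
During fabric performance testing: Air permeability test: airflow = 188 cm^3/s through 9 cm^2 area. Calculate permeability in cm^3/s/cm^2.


Formula: Air Permeability = Airflow / Test Area
AP = 188 cm^3/s / 9 cm^2
AP = 20.9 cm^3/s/cm^2

20.9 cm^3/s/cm^2


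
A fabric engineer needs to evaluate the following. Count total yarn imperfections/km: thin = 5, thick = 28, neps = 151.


Formula: Total = thin places + thick places + neps
Total = 5 + 28 + 151
Total = 184 imperfections/km

184 imperfections/km


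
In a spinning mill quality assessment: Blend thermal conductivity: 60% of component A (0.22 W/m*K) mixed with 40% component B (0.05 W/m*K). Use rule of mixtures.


Formula: Blend property = (fraction_A * property_A) + (fraction_B * property_B)
Step 1: Contribution A = 60/100 * 0.22 W/m*K = 0.132 W/m*K
Step 2: Contribution B = 40/100 * 0.05 W/m*K = 0.02 W/m*K
Step 3: Blend thermal conductivity = 0.132 + 0.02 = 0.152 W/m*K

0.152 W/m*K


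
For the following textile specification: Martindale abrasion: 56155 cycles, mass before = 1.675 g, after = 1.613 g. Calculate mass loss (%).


Formula: Mass loss% = ((m_before - m_after) / m_before) * 100
Step 1: Mass loss = 1.675 - 1.613 = 0.062 g
Step 2: Ratio = 0.062 / 1.675 = 0.0370149
Step 3: Mass loss% = 0.0370149 * 100 = 3.70149% ≈ 3.70%

3.70%


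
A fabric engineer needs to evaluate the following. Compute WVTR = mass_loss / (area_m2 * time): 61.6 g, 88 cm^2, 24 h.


Formula: WVTR = mass_loss / (area * time)
Step 1: Convert area: 88 cm^2 = 0.0088 m^2
Step 2: WVTR = 61.6 g / (0.0088 m^2 * 24 h)
Step 3: WVTR = 61.6 / 0.2112 = 291.7 g/m^2/h

291.7 g/m^2/h


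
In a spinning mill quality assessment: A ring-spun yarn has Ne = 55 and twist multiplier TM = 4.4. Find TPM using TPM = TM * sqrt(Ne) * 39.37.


Formula: TPM = TM * sqrt(Ne) * 39.37
Step 1: sqrt(Ne) = sqrt(55) = 7.4162
Step 2: TM * sqrt(Ne) = 4.4 * 7.4162 = 32.6313
Step 3: TPM = 32.6313 * 39.37 = 1285 twists/m

1285 twists/m


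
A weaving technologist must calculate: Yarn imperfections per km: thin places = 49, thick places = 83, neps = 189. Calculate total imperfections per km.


Formula: Total = thin places + thick places + neps
Total = 49 + 83 + 189
Total = 321 imperfections/km

321 imperfections/km


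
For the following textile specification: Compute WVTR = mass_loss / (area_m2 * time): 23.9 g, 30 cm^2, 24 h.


Formula: WVTR = mass_loss / (area * time)
Step 1: Convert area: 30 cm^2 = 0.003 m^2
Step 2: WVTR = 23.9 g / (0.003 m^2 * 24 h)
Step 3: WVTR = 23.9 / 0.072 = 331.9 g/m^2/h

331.9 g/m^2/h


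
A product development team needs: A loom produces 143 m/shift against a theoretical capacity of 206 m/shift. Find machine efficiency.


Formula: Efficiency% = (Actual output / Theoretical output) * 100
Efficiency% = (143 / 206) * 100
Efficiency% = 0.694175 * 100 = 69.4175% ≈ 69.4%

69.4%


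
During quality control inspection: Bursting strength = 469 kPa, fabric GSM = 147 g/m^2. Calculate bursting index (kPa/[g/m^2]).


Formula: Bursting Index = Bursting Strength / Fabric GSM
BI = 469 kPa / 147 g/m^2
BI = 3.190 kPa/(g/m^2)

3.190 kPa/(g/m^2)


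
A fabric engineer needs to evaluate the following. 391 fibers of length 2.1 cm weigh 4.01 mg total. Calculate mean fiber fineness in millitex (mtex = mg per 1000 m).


Formula: fineness (mtex) = mass (mg) / total length (km) = (mass_mg / total_length_m) * 1000
Step 1: Convert fiber length: 2.1 cm = 0.021 m
Step 2: Total fiber length = 391 * 0.021 = 8.211 m
Step 3: Linear density = 4.01 mg / 8.211 m = 0.4884 mg/m
Step 4: fineness = 0.4884 * 1000 = 488.4 mtex

488.4 mtex


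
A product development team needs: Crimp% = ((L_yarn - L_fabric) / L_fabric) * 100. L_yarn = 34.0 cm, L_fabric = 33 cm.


Formula: Crimp% = ((L_yarn - L_fabric) / L_fabric) * 100
Step 1: Extension = 34.0 - 33 = 1.0 cm
Step 2: Crimp% = (1.0 / 33) * 100
Step 3: Crimp% = 0.030303 * 100 = 3.0303% ≈ 3.0%

3.0%


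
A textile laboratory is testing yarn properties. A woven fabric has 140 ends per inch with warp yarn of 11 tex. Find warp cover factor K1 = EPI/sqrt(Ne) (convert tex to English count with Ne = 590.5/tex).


Formula: K1 = EPI / sqrt(Ne), with Ne = 590.5 / tex_warp
Step 1: Ne = 590.5 / 11 = 53.682
Step 2: sqrt(Ne) = sqrt(53.682) = 7.3268
Step 3: K1 = 140 / 7.3268 = 19.1

19.1


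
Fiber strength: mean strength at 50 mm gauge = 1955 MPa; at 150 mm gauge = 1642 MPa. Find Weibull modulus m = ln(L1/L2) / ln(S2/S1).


Formula: m = ln(L1/L2) / ln(S2/S1)
Step 1: ln(L1/L2) = ln(50/150) = -1.09861
Step 2: S2/S1 = 1642/1955 = 0.8399
Step 3: ln(S2/S1) = ln(0.8399) = -0.17447
Step 4: m = -1.09861 / -0.17447 = 6.30

6.30 (Weibull m)


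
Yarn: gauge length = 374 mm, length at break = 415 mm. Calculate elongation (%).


Formula: Elongation (%) = ((L_break - L0) / L0) * 100
Step 1: Extension = 415 - 374 = 41 mm
Step 2: Elongation = (41 / 374) * 100
Step 3: Elongation = 0.109626 * 100 = 10.9626% ≈ 11.0%

11.0%


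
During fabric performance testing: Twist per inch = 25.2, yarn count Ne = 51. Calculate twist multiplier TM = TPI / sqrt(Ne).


Formula: TM = TPI / sqrt(Ne)
Step 1: sqrt(Ne) = sqrt(51) = 7.1414
Step 2: TM = 25.2 / 7.1414 = 3.53

3.53 TM


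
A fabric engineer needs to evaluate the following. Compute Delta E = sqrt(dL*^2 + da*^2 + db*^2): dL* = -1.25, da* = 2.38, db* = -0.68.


Formula: Delta E = sqrt(dL*^2 + da*^2 + db*^2)
Step 1: dL*^2 = (-1.25)^2 = 1.5625
Step 2: da*^2 = 2.38^2 = 5.6644
Step 3: db*^2 = (-0.68)^2 = 0.4624
Step 4: Sum = 1.5625 + 5.6644 + 0.4624 = 7.6893
Step 5: Delta E = sqrt(7.6893) = 2.77

2.77 Delta E


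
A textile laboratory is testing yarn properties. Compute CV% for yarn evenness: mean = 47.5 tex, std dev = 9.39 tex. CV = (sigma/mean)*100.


Formula: CV% = (standard deviation / mean) * 100
Step 1: Ratio = 9.39 / 47.5 = 0.197684
Step 2: CV% = 0.197684 * 100 = 19.7684% ≈ 19.8%

19.8%


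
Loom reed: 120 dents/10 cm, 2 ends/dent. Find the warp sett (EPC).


Formula: EPC = (dents per 10 cm * ends per dent) / 10
Step 1: Total ends per 10 cm = 120 * 2 = 240
Step 2: EPC = 240 / 10 = 24.0 ends/cm

24.0 ends/cm


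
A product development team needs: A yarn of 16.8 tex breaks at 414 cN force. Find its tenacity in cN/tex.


Formula: Tenacity = Breaking force / Linear density
Tenacity = 414 cN / 16.8 tex
Tenacity = 24.64 cN/tex

24.64 cN/tex


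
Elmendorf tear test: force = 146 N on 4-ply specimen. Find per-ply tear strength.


Formula: Per-ply strength = Total force / Number of plies
Per-ply = 146 N / 4
Per-ply = 36.5 N

36.5 N


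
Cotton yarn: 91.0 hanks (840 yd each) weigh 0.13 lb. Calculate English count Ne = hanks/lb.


Formula: Ne = hanks / mass_lb
Substituting: Ne = 91.0 / 0.13
Ne = 700.0

700.0 Ne


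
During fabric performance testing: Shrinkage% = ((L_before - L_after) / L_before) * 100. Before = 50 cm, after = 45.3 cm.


Formula: Shrinkage% = ((L_before - L_after) / L_before) * 100
Step 1: Shrinkage = 50 - 45.3 = 4.7 cm
Step 2: Shrinkage% = (4.7 / 50) * 100
Step 3: Shrinkage% = 0.094 * 100 = 9.4%

9.4%


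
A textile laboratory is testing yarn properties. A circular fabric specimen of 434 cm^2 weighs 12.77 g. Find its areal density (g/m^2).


Formula: GSM = mass_g / area_m2
Step 1: Convert area: 434 cm^2 = 434 / 10000 = 0.0434 m^2
Step 2: GSM = 12.77 g / 0.0434 m^2 = 294.2 g/m^2

294.2 g/m^2


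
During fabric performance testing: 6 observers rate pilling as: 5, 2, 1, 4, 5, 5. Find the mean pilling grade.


Formula: Mean = sum / count
Sum = 5 + 2 + 1 + 4 + 5 + 5 = 22
Mean = 22 / 6 = 3.7

3.7


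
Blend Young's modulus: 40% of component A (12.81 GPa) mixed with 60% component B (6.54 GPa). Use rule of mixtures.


Formula: Blend property = (fraction_A * property_A) + (fraction_B * property_B)
Step 1: Contribution A = 40/100 * 12.81 GPa = 5.124 GPa
Step 2: Contribution B = 60/100 * 6.54 GPa = 3.924 GPa
Step 3: Blend Young's modulus = 5.124 + 3.924 = 9.048 GPa

9.048 GPa


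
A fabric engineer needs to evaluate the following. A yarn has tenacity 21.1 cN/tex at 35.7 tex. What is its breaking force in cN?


Formula: Breaking force = Tenacity * Linear density
F = 21.1 cN/tex * 35.7 tex
F = 753.27 cN

753.27 cN


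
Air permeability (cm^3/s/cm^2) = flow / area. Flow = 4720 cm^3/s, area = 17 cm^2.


Formula: Air Permeability = Airflow / Test Area
AP = 4720 cm^3/s / 17 cm^2
AP = 277.6 cm^3/s/cm^2

277.6 cm^3/s/cm^2


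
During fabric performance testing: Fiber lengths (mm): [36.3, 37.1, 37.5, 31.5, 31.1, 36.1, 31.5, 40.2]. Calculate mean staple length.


Formula: Mean = sum of lengths / count
Sum = 36.3 + 37.1 + 37.5 + 31.5 + 31.1 + 36.1 + 31.5 + 40.2
Sum = 281.3 mm
Mean = 281.3 / 8 = 35.16 mm

35.16 mm


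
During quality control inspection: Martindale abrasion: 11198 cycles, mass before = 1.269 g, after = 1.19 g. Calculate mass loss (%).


Formula: Mass loss% = ((m_before - m_after) / m_before) * 100
Step 1: Mass loss = 1.269 - 1.19 = 0.079 g
Step 2: Ratio = 0.079 / 1.269 = 0.0622537
Step 3: Mass loss% = 0.0622537 * 100 = 6.22537% ≈ 6.23%

6.23%


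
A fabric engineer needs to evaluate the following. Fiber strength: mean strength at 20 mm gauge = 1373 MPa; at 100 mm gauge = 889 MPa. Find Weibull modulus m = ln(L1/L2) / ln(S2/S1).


Formula: m = ln(L1/L2) / ln(S2/S1)
Step 1: ln(L1/L2) = ln(20/100) = -1.60944
Step 2: S2/S1 = 889/1373 = 0.64749
Step 3: ln(S2/S1) = ln(0.64749) = -0.43465
Step 4: m = -1.60944 / -0.43465 = 3.70

3.70 (Weibull m)


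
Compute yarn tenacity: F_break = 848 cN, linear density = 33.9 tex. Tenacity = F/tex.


Formula: Tenacity = Breaking force / Linear density
Tenacity = 848 cN / 33.9 tex
Tenacity = 25.01 cN/tex

25.01 cN/tex


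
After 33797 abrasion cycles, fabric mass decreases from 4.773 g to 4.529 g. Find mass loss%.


Formula: Mass loss% = ((m_before - m_after) / m_before) * 100
Step 1: Mass loss = 4.773 - 4.529 = 0.244 g
Step 2: Ratio = 0.244 / 4.773 = 0.0511209
Step 3: Mass loss% = 0.0511209 * 100 = 5.11209% ≈ 5.11%

5.11%


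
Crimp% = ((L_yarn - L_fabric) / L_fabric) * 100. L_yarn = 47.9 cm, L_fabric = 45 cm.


Formula: Crimp% = ((L_yarn - L_fabric) / L_fabric) * 100
Step 1: Extension = 47.9 - 45 = 2.9 cm
Step 2: Crimp% = (2.9 / 45) * 100
Step 3: Crimp% = 0.064444 * 100 = 6.4444% ≈ 6.4%

6.4%


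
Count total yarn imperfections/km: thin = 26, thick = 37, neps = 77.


Formula: Total = thin places + thick places + neps
Total = 26 + 37 + 77
Total = 140 imperfections/km

140 imperfections/km


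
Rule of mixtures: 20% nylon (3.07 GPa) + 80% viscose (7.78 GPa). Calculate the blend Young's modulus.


Formula: Blend property = (fraction_A * property_A) + (fraction_B * property_B)
Step 1: Contribution A = 20/100 * 3.07 GPa = 0.614 GPa
Step 2: Contribution B = 80/100 * 7.78 GPa = 6.224 GPa
Step 3: Blend Young's modulus = 0.614 + 6.224 = 6.838 GPa

6.838 GPa


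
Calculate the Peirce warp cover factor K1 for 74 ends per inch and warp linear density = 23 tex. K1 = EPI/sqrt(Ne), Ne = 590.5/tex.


Formula: K1 = EPI / sqrt(Ne), with Ne = 590.5 / tex_warp
Step 1: Ne = 590.5 / 23 = 25.674
Step 2: sqrt(Ne) = sqrt(25.674) = 5.067
Step 3: K1 = 74 / 5.067 = 14.6

14.6


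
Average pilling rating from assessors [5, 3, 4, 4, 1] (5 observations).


Formula: Mean = sum / count
Sum = 5 + 3 + 4 + 4 + 1 = 17
Mean = 17 / 5 = 3.4

3.4


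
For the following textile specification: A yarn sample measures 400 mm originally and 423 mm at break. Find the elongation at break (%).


Formula: Elongation (%) = ((L_break - L0) / L0) * 100
Step 1: Extension = 423 - 400 = 23 mm
Step 2: Elongation = (23 / 400) * 100
Step 3: Elongation = 0.0575 * 100 = 5.75% ≈ 5.8%

5.8%


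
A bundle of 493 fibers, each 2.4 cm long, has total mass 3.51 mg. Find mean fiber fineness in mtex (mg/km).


Formula: fineness (mtex) = mass (mg) / total length (km) = (mass_mg / total_length_m) * 1000
Step 1: Convert fiber length: 2.4 cm = 0.024 m
Step 2: Total fiber length = 493 * 0.024 = 11.832 m
Step 3: Linear density = 3.51 mg / 11.832 m = 0.2967 mg/m
Step 4: fineness = 0.2967 * 1000 = 296.7 mtex

296.7 mtex


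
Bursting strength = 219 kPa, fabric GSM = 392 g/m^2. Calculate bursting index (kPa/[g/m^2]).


Formula: Bursting Index = Bursting Strength / Fabric GSM
BI = 219 kPa / 392 g/m^2
BI = 0.559 kPa/(g/m^2)

0.559 kPa/(g/m^2)


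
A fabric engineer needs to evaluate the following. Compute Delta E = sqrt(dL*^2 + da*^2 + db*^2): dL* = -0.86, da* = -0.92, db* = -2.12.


Formula: Delta E = sqrt(dL*^2 + da*^2 + db*^2)
Step 1: dL*^2 = (-0.86)^2 = 0.7396
Step 2: da*^2 = (-0.92)^2 = 0.8464
Step 3: db*^2 = (-2.12)^2 = 4.4944
Step 4: Sum = 0.7396 + 0.8464 + 4.4944 = 6.0804
Step 5: Delta E = sqrt(6.0804) = 2.47

2.47 Delta E
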